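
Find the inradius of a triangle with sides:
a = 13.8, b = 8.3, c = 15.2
r = Area/s where s is the semi-perimeter.
s = (13.8 + 8.3 + 15.2)/2 = 37.3/2 = 18.65
Area = √(s(s−a)(s−b)(s−c)) = √(18.65·4.85·10.35·3.45) ≈ √3229.83 ≈ 56.8316
r ≈ 56.8316/18.65 ≈ 3.04727

r = 3.047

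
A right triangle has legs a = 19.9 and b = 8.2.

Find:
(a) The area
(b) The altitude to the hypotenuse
(a) The legs are perpendicular, so Area = ½·a·b = ½·19.9·8.2 = ½·163.18 = 81.59
(b) Hypotenuse c = √(a² + b²) = √(396.01 + 67.24) = √463.25 ≈ 21.5232
    Area = ½·c·h_c  ⇒  h_c = 2·Area/c = 163.18/21.5232 ≈ 7.58157

Area = 81.59, h_c = 7.582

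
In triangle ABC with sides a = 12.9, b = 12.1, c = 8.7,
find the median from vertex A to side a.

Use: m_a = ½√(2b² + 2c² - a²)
m_a = ½√(2·12.1² + 2·8.7² − 12.9²) = ½√(2·146.41 + 2·75.69 − 166.41) = ½√(292.82 + 151.38 − 166.41) = ½√277.79
√277.79 ≈ 16.667, so m_a ≈ 8.33352

m_a = 8.334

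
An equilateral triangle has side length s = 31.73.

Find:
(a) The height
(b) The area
(a) The height splits the triangle into two 30-60-90 halves: h = s·√3/2 = 31.73·1.73205/2 ≈ 54.958/2 ≈ 27.479
(b) Area = (√3/4)·s² = (√3/4)·31.73² = (√3/4)·1006.7929 ≈ 0.433013·1006.7929 ≈ 435.954

Height = 27.48, Area = 436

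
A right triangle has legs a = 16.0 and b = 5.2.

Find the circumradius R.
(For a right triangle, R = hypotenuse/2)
Hypotenuse c = √(a² + b²) = √(256 + 27.04) = √283.04 ≈ 16.8238
R = c/2 ≈ 16.8238/2 ≈ 8.4119

R = 8.412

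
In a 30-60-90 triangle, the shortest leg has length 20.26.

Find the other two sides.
In a 30-60-90 triangle the sides are in ratio 1 : √3 : 2 (short leg : long leg : hypotenuse).
Long leg = 20.26·√3 ≈ 20.26·1.73205 ≈ 35.0913
Hypotenuse = 2·20.26 = 40.52

Long leg = 20.26√3 = 35.09, Hypotenuse = 40.52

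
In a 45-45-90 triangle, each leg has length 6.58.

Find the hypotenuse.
In a 45-45-90 triangle the sides are in ratio 1 : 1 : √2, so hypotenuse = leg·√2.
Hypotenuse = 6.58·√2 ≈ 6.58·1.41421 ≈ 9.30553

Hypotenuse = 6.58√2 = 9.306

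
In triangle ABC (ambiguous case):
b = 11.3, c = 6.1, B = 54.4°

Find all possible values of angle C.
b/sin(B) = c/sin(C)  ⇒  sin(C) = c·sin(B)/b = 6.1·sin(54.4°)/11.3
sin(54.4°) ≈ 0.813101
sin(C) ≈ 6.1·0.813101/11.3 ≈ 4.95991/11.3 ≈ 0.43893
Candidate 1: C₁ = arcsin(0.43893) ≈ 26.0357°  →  A = 180° − 54.4° − 26.0357° ≈ 99.5643° > 0, valid
Candidate 2: C₂ = 180° − C₁ ≈ 153.964°  →  A = 180° − 54.4° − 153.964° ≈ -28.3643° ≤ 0, not a valid triangle

C = 26.04° (one solution)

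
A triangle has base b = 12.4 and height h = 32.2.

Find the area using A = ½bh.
A = ½·b·h = ½·12.4·32.2 = ½·399.28 = 199.64

Area = 199.64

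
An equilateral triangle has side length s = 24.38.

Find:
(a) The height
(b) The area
(a) The height splits the triangle into two 30-60-90 halves: h = s·√3/2 = 24.38·1.73205/2 ≈ 42.2274/2 ≈ 21.1137
(b) Area = (√3/4)·s² = (√3/4)·24.38² = (√3/4)·594.3844 ≈ 0.433013·594.3844 ≈ 257.376

Height = 21.11, Area = 257.4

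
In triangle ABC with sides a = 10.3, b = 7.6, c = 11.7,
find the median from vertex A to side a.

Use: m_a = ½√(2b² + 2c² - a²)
m_a = ½√(2·7.6² + 2·11.7² − 10.3²) = ½√(2·57.76 + 2·136.89 − 106.09) = ½√(115.52 + 273.78 − 106.09) = ½√283.21
√283.21 ≈ 16.8288, so m_a ≈ 8.41442

m_a = 8.414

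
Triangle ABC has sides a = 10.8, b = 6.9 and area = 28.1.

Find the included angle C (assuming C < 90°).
Area = ½·a·b·sin(C)  ⇒  sin(C) = 2·Area/(a·b) = 2·28.1/(10.8·6.9) = 56.2/74.52 ≈ 0.75416
C = arcsin(0.75416) ≈ 48.952° (taking the acute solution since C < 90°)

C = 48.95°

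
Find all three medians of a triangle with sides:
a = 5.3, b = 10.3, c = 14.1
Median formula: m_a = ½√(2b² + 2c² − a²) (and cyclically). a² = 28.09, b² = 106.09, c² = 198.81.
m_a = ½√(2·106.09 + 2·198.81 − 28.09) = ½√581.71 ≈ ½·24.1187 ≈ 12.0593
m_b = ½√(2·28.09 + 2·198.81 − 106.09) = ½√347.71 ≈ ½·18.647 ≈ 9.32349
m_c = ½√(2·28.09 + 2·106.09 − 198.81) = ½√69.55 ≈ ½·8.33966 ≈ 4.16983

m_a = 12.06, m_b = 9.323, m_c = 4.17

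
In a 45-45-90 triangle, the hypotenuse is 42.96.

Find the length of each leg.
In a 45-45-90 triangle hypotenuse = leg·√2, so leg = hypotenuse/√2.
Leg = 42.96/√2 ≈ 42.96/1.41421 ≈ 30.3773

Each leg = 30.38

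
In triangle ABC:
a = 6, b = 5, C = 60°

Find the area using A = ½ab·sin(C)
A = ½·a·b·sin(C) = ½·6·5·sin(60°)
sin(60°) ≈ 0.866025
A ≈ ½·30·0.866025 = 15·0.866025 ≈ 12.9904

Area = 12.99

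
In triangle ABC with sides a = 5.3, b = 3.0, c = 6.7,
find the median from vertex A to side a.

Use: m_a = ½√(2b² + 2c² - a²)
m_a = ½√(2·3.0² + 2·6.7² − 5.3²) = ½√(2·9 + 2·44.89 − 28.09) = ½√(18 + 89.78 − 28.09) = ½√79.69
√79.69 ≈ 8.92693, so m_a ≈ 4.46346

m_a = 4.463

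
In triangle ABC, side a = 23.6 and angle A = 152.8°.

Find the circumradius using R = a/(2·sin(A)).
R = a/(2·sin(A)) = 23.6/(2·sin(152.8°))
sin(152.8°) ≈ 0.457098
R ≈ 23.6/(2·0.457098) = 23.6/0.914196 ≈ 25.815

R = 25.82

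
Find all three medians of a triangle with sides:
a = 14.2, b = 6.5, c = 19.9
Median formula: m_a = ½√(2b² + 2c² − a²) (and cyclically). a² = 201.64, b² = 42.25, c² = 396.01.
m_a = ½√(2·42.25 + 2·396.01 − 201.64) = ½√674.88 ≈ ½·25.9785 ≈ 12.9892
m_b = ½√(2·201.64 + 2·396.01 − 42.25) = ½√1153.05 ≈ ½·33.9566 ≈ 16.9783
m_c = ½√(2·201.64 + 2·42.25 − 396.01) = ½√91.77 ≈ ½·9.57967 ≈ 4.78983

m_a = 12.99, m_b = 16.98, m_c = 4.79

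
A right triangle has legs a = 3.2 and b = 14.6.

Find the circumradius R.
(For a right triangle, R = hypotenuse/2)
Hypotenuse c = √(a² + b²) = √(10.24 + 213.16) = √223.4 ≈ 14.9466
R = c/2 ≈ 14.9466/2 ≈ 7.47329

R = 7.473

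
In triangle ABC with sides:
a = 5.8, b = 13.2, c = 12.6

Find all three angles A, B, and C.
Law of cosines for each angle (a² = 33.64, b² = 174.24, c² = 158.76):
cos(A) = (b² + c² − a²)/(2bc) = (174.24 + 158.76 − 33.64)/(2·13.2·12.6) = 299.36/332.64 ≈ 0.899952  ⇒  A ≈ 25.8483°
cos(B) = (a² + c² − b²)/(2ac) = (33.64 + 158.76 − 174.24)/(2·5.8·12.6) = 18.16/146.16 ≈ 0.124247  ⇒  B ≈ 82.8627°
cos(C) = (a² + b² − c²)/(2ab) = (33.64 + 174.24 − 158.76)/(2·5.8·13.2) = 49.12/153.12 ≈ 0.320794  ⇒  C ≈ 71.289°
Check: A + B + C ≈ 180°

A = 25.85°, B = 82.86°, C = 71.29°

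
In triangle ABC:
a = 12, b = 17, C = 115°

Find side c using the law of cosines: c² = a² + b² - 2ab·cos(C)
c² = 12² + 17² − 2·12·17·cos(115°)
cos(115°) ≈ -0.422618
c² ≈ 144 + 289 − 408·(-0.422618) ≈ 433 + 172.428 ≈ 605.428
c ≈ √605.428 ≈ 24.6055

c = 24.61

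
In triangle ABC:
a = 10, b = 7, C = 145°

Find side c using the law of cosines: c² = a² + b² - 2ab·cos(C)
c² = 10² + 7² − 2·10·7·cos(145°)
cos(145°) ≈ -0.819152
c² ≈ 100 + 49 − 140·(-0.819152) ≈ 149 + 114.681 ≈ 263.681
c ≈ √263.681 ≈ 16.2383

c = 16.24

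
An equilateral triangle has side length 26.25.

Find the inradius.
r = Area/s with s the semi-perimeter.
Area = (√3/4)·26.25² = (√3/4)·689.0625 ≈ 0.433013·689.0625 ≈ 298.373
s = 3·26.25/2 = 39.375
r ≈ 298.373/39.375 ≈ 7.57772
(Equivalently r = side/(2√3) = 26.25/3.4641 ≈ 7.57772.)

r = 7.578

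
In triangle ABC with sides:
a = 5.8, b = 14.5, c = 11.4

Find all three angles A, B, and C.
Law of cosines for each angle (a² = 33.64, b² = 210.25, c² = 129.96):
cos(A) = (b² + c² − a²)/(2bc) = (210.25 + 129.96 − 33.64)/(2·14.5·11.4) = 306.57/330.6 ≈ 0.927314  ⇒  A ≈ 21.9801°
cos(B) = (a² + c² − b²)/(2ac) = (33.64 + 129.96 − 210.25)/(2·5.8·11.4) = -46.65/132.24 ≈ -0.352768  ⇒  B ≈ 110.657°
cos(C) = (a² + b² − c²)/(2ab) = (33.64 + 210.25 − 129.96)/(2·5.8·14.5) = 113.93/168.2 ≈ 0.677348  ⇒  C ≈ 47.3632°
Check: A + B + C ≈ 180°

A = 21.98°, B = 110.7°, C = 47.36°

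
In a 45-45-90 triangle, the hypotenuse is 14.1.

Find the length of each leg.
In a 45-45-90 triangle hypotenuse = leg·√2, so leg = hypotenuse/√2.
Leg = 14.1/√2 ≈ 14.1/1.41421 ≈ 9.97021

Each leg = 9.97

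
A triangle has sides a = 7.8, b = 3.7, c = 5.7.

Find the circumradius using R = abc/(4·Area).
First find the area with Heron's formula.
s = (7.8 + 3.7 + 5.7)/2 = 8.6
Area = √(s(s−a)(s−b)(s−c)) = √(8.6·0.8·4.9·2.9) ≈ √97.7648 ≈ 9.88761
abc = 7.8·3.7·5.7 = 164.502
R = abc/(4·Area) ≈ 164.502/(4·9.88761) = 164.502/39.5504 ≈ 4.1593

R = 4.159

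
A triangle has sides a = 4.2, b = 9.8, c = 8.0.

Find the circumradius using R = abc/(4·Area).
First find the area with Heron's formula.
s = (4.2 + 9.8 + 8.0)/2 = 11
Area = √(s(s−a)(s−b)(s−c)) = √(11·6.8·1.2·3) ≈ √269.28 ≈ 16.4098
abc = 4.2·9.8·8.0 = 329.28
R = abc/(4·Area) ≈ 329.28/(4·16.4098) = 329.28/65.639 ≈ 5.01653

R = 5.017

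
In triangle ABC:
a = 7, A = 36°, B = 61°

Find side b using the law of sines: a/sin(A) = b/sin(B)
a/sin(A) = b/sin(B)  ⇒  b = a·sin(B)/sin(A) = 7·sin(61°)/sin(36°)
sin(61°) ≈ 0.87462, sin(36°) ≈ 0.587785
b ≈ 7·0.87462/0.587785 ≈ 6.12234/0.587785 ≈ 10.4159

b = 10.42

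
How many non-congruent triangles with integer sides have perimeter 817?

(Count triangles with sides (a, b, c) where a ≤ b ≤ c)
Let a ≤ b ≤ c with a + b + c = 817. The only binding inequality is a + b > c, i.e. 817 − c > c, so c < 817/2; and c ≥ 817/3 since c is the largest side.
So 273 ≤ c ≤ 408. For each c, b runs from ⌈(817 − c)/2⌉ up to c (then a = 817 − b − c satisfies 1 ≤ a ≤ b automatically), giving c − ⌈(817 − c)/2⌉ + 1 choices.
Summing over c: 2 + 3 + 5 + 6 + … + 203 + 204  (136 terms, c = 273, …, 408) = 14008
Check (closed form: nearest integer to p²/48 for even p, (p+3)²/48 for odd p): (817+3)²/48 = 820²/48 = 672400/48 ≈ 14008.33 → 14008

14008 triangles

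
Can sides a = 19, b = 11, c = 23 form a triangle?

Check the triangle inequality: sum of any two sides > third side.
a + b vs c: 19 + 11 = 30 > 23  ✓
a + c vs b: 19 + 23 = 42 > 11  ✓
b + c vs a: 11 + 23 = 34 > 19  ✓

Yes, triangle inequality satisfied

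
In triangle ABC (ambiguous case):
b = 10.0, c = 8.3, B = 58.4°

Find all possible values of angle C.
b/sin(B) = c/sin(C)  ⇒  sin(C) = c·sin(B)/b = 8.3·sin(58.4°)/10.0
sin(58.4°) ≈ 0.851727
sin(C) ≈ 8.3·0.851727/10.0 ≈ 7.06933/10.0 ≈ 0.706933
Candidate 1: C₁ = arcsin(0.706933) ≈ 44.9859°  →  A = 180° − 58.4° − 44.9859° ≈ 76.6141° > 0, valid
Candidate 2: C₂ = 180° − C₁ ≈ 135.014°  →  A = 180° − 58.4° − 135.014° ≈ -13.4141° ≤ 0, not a valid triangle

C = 44.99° (one solution)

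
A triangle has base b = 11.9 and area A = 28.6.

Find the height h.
A = ½·b·h  ⇒  h = 2A/b = 2·28.6/11.9 = 57.2/11.9 ≈ 4.80672

h = 4.807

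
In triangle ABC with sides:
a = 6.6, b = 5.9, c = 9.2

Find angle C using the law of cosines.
c² = a² + b² − 2ab·cos(C)  ⇒  cos(C) = (a² + b² − c²)/(2ab)
cos(C) = (6.6² + 5.9² − 9.2²)/(2·6.6·5.9) = (43.56 + 34.81 − 84.64)/77.88 = -6.27/77.88 ≈ -0.0805085
C = arccos(-0.0805085) ≈ 94.6178°

C = 94.62°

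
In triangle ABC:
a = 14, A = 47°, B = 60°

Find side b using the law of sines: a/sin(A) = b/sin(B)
a/sin(A) = b/sin(B)  ⇒  b = a·sin(B)/sin(A) = 14·sin(60°)/sin(47°)
sin(60°) ≈ 0.866025, sin(47°) ≈ 0.731354
b ≈ 14·0.866025/0.731354 ≈ 12.1244/0.731354 ≈ 16.578

b = 16.58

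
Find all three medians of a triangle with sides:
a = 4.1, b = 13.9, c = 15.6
Median formula: m_a = ½√(2b² + 2c² − a²) (and cyclically). a² = 16.81, b² = 193.21, c² = 243.36.
m_a = ½√(2·193.21 + 2·243.36 − 16.81) = ½√856.33 ≈ ½·29.2631 ≈ 14.6316
m_b = ½√(2·16.81 + 2·243.36 − 193.21) = ½√327.13 ≈ ½·18.0867 ≈ 9.04337
m_c = ½√(2·16.81 + 2·193.21 − 243.36) = ½√176.68 ≈ ½·13.2921 ≈ 6.64605

m_a = 14.63, m_b = 9.043, m_c = 6.646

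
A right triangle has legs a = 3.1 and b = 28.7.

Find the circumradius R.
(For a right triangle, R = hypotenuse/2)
Hypotenuse c = √(a² + b²) = √(9.61 + 823.69) = √833.3 ≈ 28.8669
R = c/2 ≈ 28.8669/2 ≈ 14.4335

R = 14.43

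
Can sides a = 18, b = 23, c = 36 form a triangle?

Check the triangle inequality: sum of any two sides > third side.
a + b vs c: 18 + 23 = 41 > 36  ✓
a + c vs b: 18 + 36 = 54 > 23  ✓
b + c vs a: 23 + 36 = 59 > 18  ✓

Yes, triangle inequality satisfied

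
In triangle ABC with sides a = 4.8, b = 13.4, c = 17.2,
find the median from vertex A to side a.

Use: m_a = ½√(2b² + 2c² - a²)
m_a = ½√(2·13.4² + 2·17.2² − 4.8²) = ½√(2·179.56 + 2·295.84 − 23.04) = ½√(359.12 + 591.68 − 23.04) = ½√927.76
√927.76 ≈ 30.4592, so m_a ≈ 15.2296

m_a = 15.23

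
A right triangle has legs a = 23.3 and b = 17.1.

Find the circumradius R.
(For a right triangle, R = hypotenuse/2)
Hypotenuse c = √(a² + b²) = √(542.89 + 292.41) = √835.3 ≈ 28.9016
R = c/2 ≈ 28.9016/2 ≈ 14.4508

R = 14.45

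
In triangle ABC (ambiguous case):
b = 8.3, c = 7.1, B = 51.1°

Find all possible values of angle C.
b/sin(B) = c/sin(C)  ⇒  sin(C) = c·sin(B)/b = 7.1·sin(51.1°)/8.3
sin(51.1°) ≈ 0.778243
sin(C) ≈ 7.1·0.778243/8.3 ≈ 5.52553/8.3 ≈ 0.665726
Candidate 1: C₁ = arcsin(0.665726) ≈ 41.7381°  →  A = 180° − 51.1° − 41.7381° ≈ 87.1619° > 0, valid
Candidate 2: C₂ = 180° − C₁ ≈ 138.262°  →  A = 180° − 51.1° − 138.262° ≈ -9.3619° ≤ 0, not a valid triangle

C = 41.74° (one solution)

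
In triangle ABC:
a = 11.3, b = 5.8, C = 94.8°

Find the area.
Two sides and the included angle (SAS): A = ½·a·b·sin(C) = ½·11.3·5.8·sin(94.8°)
sin(94.8°) ≈ 0.996493
A ≈ ½·65.54·0.996493 = 32.77·0.996493 ≈ 32.6551

Area = 32.66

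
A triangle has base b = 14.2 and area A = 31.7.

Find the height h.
A = ½·b·h  ⇒  h = 2A/b = 2·31.7/14.2 = 63.4/14.2 ≈ 4.46479

h = 4.465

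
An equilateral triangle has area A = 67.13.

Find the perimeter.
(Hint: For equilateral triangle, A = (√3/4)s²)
A = (√3/4)s²  ⇒  s² = 4A/√3 = 4·67.13/√3 = 268.52/1.73205 ≈ 155.03
s ≈ √155.03 ≈ 12.4511
Perimeter = 3s ≈ 3·12.4511 ≈ 37.3533

Perimeter = 37.35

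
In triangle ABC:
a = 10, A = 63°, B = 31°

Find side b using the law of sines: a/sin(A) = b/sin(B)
a/sin(A) = b/sin(B)  ⇒  b = a·sin(B)/sin(A) = 10·sin(31°)/sin(63°)
sin(31°) ≈ 0.515038, sin(63°) ≈ 0.891007
b ≈ 10·0.515038/0.891007 ≈ 5.15038/0.891007 ≈ 5.78041

b = 5.78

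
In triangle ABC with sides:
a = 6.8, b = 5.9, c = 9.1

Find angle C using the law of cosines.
c² = a² + b² − 2ab·cos(C)  ⇒  cos(C) = (a² + b² − c²)/(2ab)
cos(C) = (6.8² + 5.9² − 9.1²)/(2·6.8·5.9) = (46.24 + 34.81 − 82.81)/80.24 = -1.76/80.24 ≈ -0.0219342
C = arccos(-0.0219342) ≈ 91.2568°

C = 91.26°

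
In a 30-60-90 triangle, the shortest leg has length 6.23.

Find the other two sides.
In a 30-60-90 triangle the sides are in ratio 1 : √3 : 2 (short leg : long leg : hypotenuse).
Long leg = 6.23·√3 ≈ 6.23·1.73205 ≈ 10.7907
Hypotenuse = 2·6.23 = 12.46

Long leg = 6.23√3 = 10.79, Hypotenuse = 12.46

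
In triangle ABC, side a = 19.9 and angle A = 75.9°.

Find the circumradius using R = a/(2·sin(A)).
R = a/(2·sin(A)) = 19.9/(2·sin(75.9°))
sin(75.9°) ≈ 0.969872
R ≈ 19.9/(2·0.969872) = 19.9/1.93974 ≈ 10.2591

R = 10.26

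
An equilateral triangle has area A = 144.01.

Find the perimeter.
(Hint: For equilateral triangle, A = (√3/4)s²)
A = (√3/4)s²  ⇒  s² = 4A/√3 = 4·144.01/√3 = 576.04/1.73205 ≈ 332.577
s ≈ √332.577 ≈ 18.2367
Perimeter = 3s ≈ 3·18.2367 ≈ 54.7101

Perimeter = 54.71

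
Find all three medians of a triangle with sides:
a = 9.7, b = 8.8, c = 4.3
Median formula: m_a = ½√(2b² + 2c² − a²) (and cyclically). a² = 94.09, b² = 77.44, c² = 18.49.
m_a = ½√(2·77.44 + 2·18.49 − 94.09) = ½√97.77 ≈ ½·9.88787 ≈ 4.94394
m_b = ½√(2·94.09 + 2·18.49 − 77.44) = ½√147.72 ≈ ½·12.154 ≈ 6.07701
m_c = ½√(2·94.09 + 2·77.44 − 18.49) = ½√324.57 ≈ ½·18.0158 ≈ 9.00791

m_a = 4.944, m_b = 6.077, m_c = 9.008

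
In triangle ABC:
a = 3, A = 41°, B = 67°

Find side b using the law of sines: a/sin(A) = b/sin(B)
a/sin(A) = b/sin(B)  ⇒  b = a·sin(B)/sin(A) = 3·sin(67°)/sin(41°)
sin(67°) ≈ 0.920505, sin(41°) ≈ 0.656059
b ≈ 3·0.920505/0.656059 ≈ 2.76151/0.656059 ≈ 4.20925

b = 4.209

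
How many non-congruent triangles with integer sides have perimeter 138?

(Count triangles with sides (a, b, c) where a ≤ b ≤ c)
Let a ≤ b ≤ c with a + b + c = 138. The only binding inequality is a + b > c, i.e. 138 − c > c, so c < 138/2; and c ≥ 138/3 since c is the largest side.
So 46 ≤ c ≤ 68. For each c, b runs from ⌈(138 − c)/2⌉ up to c (then a = 138 − b − c satisfies 1 ≤ a ≤ b automatically), giving c − ⌈(138 − c)/2⌉ + 1 choices.
Summing over c: 1 + 2 + 4 + 5 + … + 32 + 34  (23 terms, c = 46, …, 68) = 397
Check (closed form: nearest integer to p²/48 for even p, (p+3)²/48 for odd p): 138²/48 = 19044/48 ≈ 396.75 → 397

397 triangles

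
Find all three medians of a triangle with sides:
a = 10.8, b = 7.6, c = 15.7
Median formula: m_a = ½√(2b² + 2c² − a²) (and cyclically). a² = 116.64, b² = 57.76, c² = 246.49.
m_a = ½√(2·57.76 + 2·246.49 − 116.64) = ½√491.86 ≈ ½·22.1779 ≈ 11.089
m_b = ½√(2·116.64 + 2·246.49 − 57.76) = ½√668.5 ≈ ½·25.8554 ≈ 12.9277
m_c = ½√(2·116.64 + 2·57.76 − 246.49) = ½√102.31 ≈ ½·10.1148 ≈ 5.05742

m_a = 11.09, m_b = 12.93, m_c = 5.057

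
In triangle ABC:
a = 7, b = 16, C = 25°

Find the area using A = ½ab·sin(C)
A = ½·a·b·sin(C) = ½·7·16·sin(25°)
sin(25°) ≈ 0.422618
A ≈ ½·112·0.422618 = 56·0.422618 ≈ 23.6666

Area = 23.67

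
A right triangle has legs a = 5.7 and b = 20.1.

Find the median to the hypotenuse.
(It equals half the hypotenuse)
Hypotenuse c = √(a² + b²) = √(32.49 + 404.01) = √436.5 ≈ 20.8926
Median to hypotenuse = c/2 ≈ 20.8926/2 ≈ 10.4463

Median = 10.45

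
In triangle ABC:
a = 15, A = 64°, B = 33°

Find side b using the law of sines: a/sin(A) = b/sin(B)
a/sin(A) = b/sin(B)  ⇒  b = a·sin(B)/sin(A) = 15·sin(33°)/sin(64°)
sin(33°) ≈ 0.544639, sin(64°) ≈ 0.898794
b ≈ 15·0.544639/0.898794 ≈ 8.16959/0.898794 ≈ 9.0895

b = 9.089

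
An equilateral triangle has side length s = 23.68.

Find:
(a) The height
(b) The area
(a) The height splits the triangle into two 30-60-90 halves: h = s·√3/2 = 23.68·1.73205/2 ≈ 41.015/2 ≈ 20.5075
(b) Area = (√3/4)·s² = (√3/4)·23.68² = (√3/4)·560.7424 ≈ 0.433013·560.7424 ≈ 242.809

Height = 20.51, Area = 242.8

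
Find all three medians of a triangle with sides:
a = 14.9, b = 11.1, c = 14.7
Median formula: m_a = ½√(2b² + 2c² − a²) (and cyclically). a² = 222.01, b² = 123.21, c² = 216.09.
m_a = ½√(2·123.21 + 2·216.09 − 222.01) = ½√456.59 ≈ ½·21.368 ≈ 10.684
m_b = ½√(2·222.01 + 2·216.09 − 123.21) = ½√752.99 ≈ ½·27.4407 ≈ 13.7203
m_c = ½√(2·222.01 + 2·123.21 − 216.09) = ½√474.35 ≈ ½·21.7796 ≈ 10.8898

m_a = 10.68, m_b = 13.72, m_c = 10.89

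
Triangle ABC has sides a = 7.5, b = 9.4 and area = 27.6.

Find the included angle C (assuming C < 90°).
Area = ½·a·b·sin(C)  ⇒  sin(C) = 2·Area/(a·b) = 2·27.6/(7.5·9.4) = 55.2/70.5 ≈ 0.782979
C = arcsin(0.782979) ≈ 51.5341° (taking the acute solution since C < 90°)

C = 51.53°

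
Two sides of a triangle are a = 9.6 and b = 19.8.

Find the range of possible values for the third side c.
Triangle inequality: |a − b| < c < a + b
|a − b| = |9.6 − 19.8| = 10.2
a + b = 9.6 + 19.8 = 29.4

10.2 < c < 29.4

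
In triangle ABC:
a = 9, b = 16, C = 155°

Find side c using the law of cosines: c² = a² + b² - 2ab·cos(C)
c² = 9² + 16² − 2·9·16·cos(155°)
cos(155°) ≈ -0.906308
c² ≈ 81 + 256 − 288·(-0.906308) ≈ 337 + 261.017 ≈ 598.017
c ≈ √598.017 ≈ 24.4544

c = 24.45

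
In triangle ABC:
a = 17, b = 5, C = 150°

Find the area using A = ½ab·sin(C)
A = ½·a·b·sin(C) = ½·17·5·sin(150°)
sin(150°) ≈ 0.5
A ≈ ½·85·0.5 = 42.5·0.5 ≈ 21.25

Area = 21.25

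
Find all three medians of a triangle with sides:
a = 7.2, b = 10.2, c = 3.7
Median formula: m_a = ½√(2b² + 2c² − a²) (and cyclically). a² = 51.84, b² = 104.04, c² = 13.69.
m_a = ½√(2·104.04 + 2·13.69 − 51.84) = ½√183.62 ≈ ½·13.5506 ≈ 6.77532
m_b = ½√(2·51.84 + 2·13.69 − 104.04) = ½√27.02 ≈ ½·5.19808 ≈ 2.59904
m_c = ½√(2·51.84 + 2·104.04 − 13.69) = ½√298.07 ≈ ½·17.2647 ≈ 8.63235

m_a = 6.775, m_b = 2.599, m_c = 8.632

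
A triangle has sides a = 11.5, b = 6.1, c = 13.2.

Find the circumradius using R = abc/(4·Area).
First find the area with Heron's formula.
s = (11.5 + 6.1 + 13.2)/2 = 15.4
Area = √(s(s−a)(s−b)(s−c)) = √(15.4·3.9·9.3·2.2) ≈ √1228.83 ≈ 35.0546
abc = 11.5·6.1·13.2 = 925.98
R = abc/(4·Area) ≈ 925.98/(4·35.0546) = 925.98/140.219 ≈ 6.60383

R = 6.604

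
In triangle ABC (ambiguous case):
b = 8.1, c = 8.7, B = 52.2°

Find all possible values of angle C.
b/sin(B) = c/sin(C)  ⇒  sin(C) = c·sin(B)/b = 8.7·sin(52.2°)/8.1
sin(52.2°) ≈ 0.790155
sin(C) ≈ 8.7·0.790155/8.1 ≈ 6.87435/8.1 ≈ 0.848685
Candidate 1: C₁ = arcsin(0.848685) ≈ 58.0689°  →  A = 180° − 52.2° − 58.0689° ≈ 69.7311° > 0, valid
Candidate 2: C₂ = 180° − C₁ ≈ 121.931°  →  A = 180° − 52.2° − 121.931° ≈ 5.86893° > 0, valid

C = 58.07° or C = 121.9° (two solutions)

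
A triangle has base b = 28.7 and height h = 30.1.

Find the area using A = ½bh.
A = ½·b·h = ½·28.7·30.1 = ½·863.87 = 431.935

Area = 431.935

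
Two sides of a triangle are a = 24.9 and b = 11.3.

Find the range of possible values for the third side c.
Triangle inequality: |a − b| < c < a + b
|a − b| = |24.9 − 11.3| = 13.6
a + b = 24.9 + 11.3 = 36.2

13.6 < c < 36.2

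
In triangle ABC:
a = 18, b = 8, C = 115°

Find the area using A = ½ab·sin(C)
A = ½·a·b·sin(C) = ½·18·8·sin(115°)
sin(115°) ≈ 0.906308
A ≈ ½·144·0.906308 = 72·0.906308 ≈ 65.2542

Area = 65.25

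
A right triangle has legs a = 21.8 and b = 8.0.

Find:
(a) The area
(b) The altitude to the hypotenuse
(a) The legs are perpendicular, so Area = ½·a·b = ½·21.8·8.0 = ½·174.4 = 87.2
(b) Hypotenuse c = √(a² + b²) = √(475.24 + 64) = √539.24 ≈ 23.2215
    Area = ½·c·h_c  ⇒  h_c = 2·Area/c = 174.4/23.2215 ≈ 7.51027

Area = 87.2, h_c = 7.51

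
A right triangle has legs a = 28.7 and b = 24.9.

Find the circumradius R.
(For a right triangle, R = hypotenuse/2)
Hypotenuse c = √(a² + b²) = √(823.69 + 620.01) = √1443.7 ≈ 37.9961
R = c/2 ≈ 37.9961/2 ≈ 18.998

R = 19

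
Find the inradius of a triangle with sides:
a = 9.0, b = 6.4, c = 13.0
r = Area/s where s is the semi-perimeter.
s = (9.0 + 6.4 + 13.0)/2 = 28.4/2 = 14.2
Area = √(s(s−a)(s−b)(s−c)) = √(14.2·5.2·7.8·1.2) ≈ √691.142 ≈ 26.2896
r ≈ 26.2896/14.2 ≈ 1.85138

r = 1.851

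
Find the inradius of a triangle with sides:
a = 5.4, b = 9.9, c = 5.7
r = Area/s where s is the semi-perimeter.
s = (5.4 + 9.9 + 5.7)/2 = 21/2 = 10.5
Area = √(s(s−a)(s−b)(s−c)) = √(10.5·5.1·0.6·4.8) ≈ √154.224 ≈ 12.4187
r ≈ 12.4187/10.5 ≈ 1.18273

r = 1.183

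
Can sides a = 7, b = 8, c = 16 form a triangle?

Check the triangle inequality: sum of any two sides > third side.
a + b vs c: 7 + 8 = 15 ≤ 16  ✗
a + c vs b: 7 + 16 = 23 > 8  ✓
b + c vs a: 8 + 16 = 24 > 7  ✓

No: 7 + 8 = 15 is not > 16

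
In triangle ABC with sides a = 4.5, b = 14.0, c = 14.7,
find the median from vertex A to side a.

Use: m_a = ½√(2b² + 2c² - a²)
m_a = ½√(2·14.0² + 2·14.7² − 4.5²) = ½√(2·196 + 2·216.09 − 20.25) = ½√(392 + 432.18 − 20.25) = ½√803.93
√803.93 ≈ 28.3537, so m_a ≈ 14.1768

m_a = 14.18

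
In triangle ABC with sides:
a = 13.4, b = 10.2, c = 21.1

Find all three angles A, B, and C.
Law of cosines for each angle (a² = 179.56, b² = 104.04, c² = 445.21):
cos(A) = (b² + c² − a²)/(2bc) = (104.04 + 445.21 − 179.56)/(2·10.2·21.1) = 369.69/430.44 ≈ 0.858865  ⇒  A ≈ 30.8106°
cos(B) = (a² + c² − b²)/(2ac) = (179.56 + 445.21 − 104.04)/(2·13.4·21.1) = 520.73/565.48 ≈ 0.920864  ⇒  B ≈ 22.9473°
cos(C) = (a² + b² − c²)/(2ab) = (179.56 + 104.04 − 445.21)/(2·13.4·10.2) = -161.61/273.36 ≈ -0.591198  ⇒  C ≈ 126.242°
Check: A + B + C ≈ 180°

A = 30.81°, B = 22.95°, C = 126.2°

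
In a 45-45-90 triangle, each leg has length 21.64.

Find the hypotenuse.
In a 45-45-90 triangle the sides are in ratio 1 : 1 : √2, so hypotenuse = leg·√2.
Hypotenuse = 21.64·√2 ≈ 21.64·1.41421 ≈ 30.6036

Hypotenuse = 21.64√2 = 30.6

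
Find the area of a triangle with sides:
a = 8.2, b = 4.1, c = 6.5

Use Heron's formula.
s = (8.2 + 4.1 + 6.5)/2 = 18.8/2 = 9.4
s − a = 1.2, s − b = 5.3, s − c = 2.9
s(s−a)(s−b)(s−c) = 9.4·1.2·5.3·2.9 ≈ 173.374
Area = √173.374 ≈ 13.1671

Area = 13.17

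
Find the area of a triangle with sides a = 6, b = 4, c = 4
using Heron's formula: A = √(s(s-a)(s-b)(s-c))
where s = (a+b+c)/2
s = (6 + 4 + 4)/2 = 14/2 = 7
s − a = 1, s − b = 3, s − c = 3
s(s−a)(s−b)(s−c) = 7·1·3·3 = 63
Area = √63 ≈ 7.93725

s = 7.0, Area = 7.937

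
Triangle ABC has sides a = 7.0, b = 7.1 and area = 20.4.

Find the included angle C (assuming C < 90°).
Area = ½·a·b·sin(C)  ⇒  sin(C) = 2·Area/(a·b) = 2·20.4/(7.0·7.1) = 40.8/49.7 ≈ 0.820926
C = arcsin(0.820926) ≈ 55.1776° (taking the acute solution since C < 90°)

C = 55.18°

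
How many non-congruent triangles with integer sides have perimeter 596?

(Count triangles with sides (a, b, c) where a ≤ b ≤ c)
Let a ≤ b ≤ c with a + b + c = 596. The only binding inequality is a + b > c, i.e. 596 − c > c, so c < 596/2; and c ≥ 596/3 since c is the largest side.
So 199 ≤ c ≤ 297. For each c, b runs from ⌈(596 − c)/2⌉ up to c (then a = 596 − b − c satisfies 1 ≤ a ≤ b automatically), giving c − ⌈(596 − c)/2⌉ + 1 choices.
Summing over c: 1 + 3 + 4 + 6 + … + 147 + 148  (99 terms, c = 199, …, 297) = 7400
Check (closed form: nearest integer to p²/48 for even p, (p+3)²/48 for odd p): 596²/48 = 355216/48 ≈ 7400.33 → 7400

7400 triangles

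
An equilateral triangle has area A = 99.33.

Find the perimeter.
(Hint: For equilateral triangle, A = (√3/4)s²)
A = (√3/4)s²  ⇒  s² = 4A/√3 = 4·99.33/√3 = 397.32/1.73205 ≈ 229.393
s ≈ √229.393 ≈ 15.1457
Perimeter = 3s ≈ 3·15.1457 ≈ 45.4372

Perimeter = 45.44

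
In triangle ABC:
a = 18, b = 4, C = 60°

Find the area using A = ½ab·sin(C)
A = ½·a·b·sin(C) = ½·18·4·sin(60°)
sin(60°) ≈ 0.866025
A ≈ ½·72·0.866025 = 36·0.866025 ≈ 31.1769

Area = 31.18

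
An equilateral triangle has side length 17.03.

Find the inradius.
r = Area/s with s the semi-perimeter.
Area = (√3/4)·17.03² = (√3/4)·290.0209 ≈ 0.433013·290.0209 ≈ 125.583
s = 3·17.03/2 = 25.545
r ≈ 125.583/25.545 ≈ 4.91614
(Equivalently r = side/(2√3) = 17.03/3.4641 ≈ 4.91614.)

r = 4.916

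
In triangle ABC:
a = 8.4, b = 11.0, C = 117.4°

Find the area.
Two sides and the included angle (SAS): A = ½·a·b·sin(C) = ½·8.4·11.0·sin(117.4°)
sin(117.4°) ≈ 0.887815
A ≈ ½·92.4·0.887815 = 46.2·0.887815 ≈ 41.0171

Area = 41.02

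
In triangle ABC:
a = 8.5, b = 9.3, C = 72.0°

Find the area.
Two sides and the included angle (SAS): A = ½·a·b·sin(C) = ½·8.5·9.3·sin(72.0°)
sin(72.0°) ≈ 0.951057
A ≈ ½·79.05·0.951057 = 39.525·0.951057 ≈ 37.5905

Area = 37.59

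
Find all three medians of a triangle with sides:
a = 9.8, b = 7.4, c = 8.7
Median formula: m_a = ½√(2b² + 2c² − a²) (and cyclically). a² = 96.04, b² = 54.76, c² = 75.69.
m_a = ½√(2·54.76 + 2·75.69 − 96.04) = ½√164.86 ≈ ½·12.8398 ≈ 6.41989
m_b = ½√(2·96.04 + 2·75.69 − 54.76) = ½√288.7 ≈ ½·16.9912 ≈ 8.49559
m_c = ½√(2·96.04 + 2·54.76 − 75.69) = ½√225.91 ≈ ½·15.0303 ≈ 7.51515

m_a = 6.42, m_b = 8.496, m_c = 7.515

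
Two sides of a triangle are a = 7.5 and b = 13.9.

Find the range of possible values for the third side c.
Triangle inequality: |a − b| < c < a + b
|a − b| = |7.5 − 13.9| = 6.4
a + b = 7.5 + 13.9 = 21.4

6.4 < c < 21.4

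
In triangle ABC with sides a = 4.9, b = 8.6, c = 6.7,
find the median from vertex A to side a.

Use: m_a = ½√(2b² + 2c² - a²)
m_a = ½√(2·8.6² + 2·6.7² − 4.9²) = ½√(2·73.96 + 2·44.89 − 24.01) = ½√(147.92 + 89.78 − 24.01) = ½√213.69
√213.69 ≈ 14.6181, so m_a ≈ 7.30907

m_a = 7.309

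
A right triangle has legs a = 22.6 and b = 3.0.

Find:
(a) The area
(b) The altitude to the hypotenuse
(a) The legs are perpendicular, so Area = ½·a·b = ½·22.6·3.0 = ½·67.8 = 33.9
(b) Hypotenuse c = √(a² + b²) = √(510.76 + 9) = √519.76 ≈ 22.7982
    Area = ½·c·h_c  ⇒  h_c = 2·Area/c = 67.8/22.7982 ≈ 2.97391

Area = 33.9, h_c = 2.974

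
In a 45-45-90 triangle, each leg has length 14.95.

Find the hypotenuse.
In a 45-45-90 triangle the sides are in ratio 1 : 1 : √2, so hypotenuse = leg·√2.
Hypotenuse = 14.95·√2 ≈ 14.95·1.41421 ≈ 21.1425

Hypotenuse = 14.95√2 = 21.14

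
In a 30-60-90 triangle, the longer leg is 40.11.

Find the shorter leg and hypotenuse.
In a 30-60-90 triangle the sides are in ratio 1 : √3 : 2, so short leg = long leg/√3 and hypotenuse = 2·(short leg).
Short leg = 40.11/√3 ≈ 40.11/1.73205 ≈ 23.1575
Hypotenuse = 2·23.1575 ≈ 46.315

Short leg = 23.16, Hypotenuse = 46.32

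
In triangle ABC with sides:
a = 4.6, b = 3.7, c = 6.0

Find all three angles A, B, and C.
Law of cosines for each angle (a² = 21.16, b² = 13.69, c² = 36):
cos(A) = (b² + c² − a²)/(2bc) = (13.69 + 36 − 21.16)/(2·3.7·6.0) = 28.53/44.4 ≈ 0.642568  ⇒  A ≈ 50.0165°
cos(B) = (a² + c² − b²)/(2ac) = (21.16 + 36 − 13.69)/(2·4.6·6.0) = 43.47/55.2 ≈ 0.7875  ⇒  B ≈ 38.0475°
cos(C) = (a² + b² − c²)/(2ab) = (21.16 + 13.69 − 36)/(2·4.6·3.7) = -1.15/34.04 ≈ -0.0337838  ⇒  C ≈ 91.936°
Check: A + B + C ≈ 180°

A = 50.02°, B = 38.05°, C = 91.94°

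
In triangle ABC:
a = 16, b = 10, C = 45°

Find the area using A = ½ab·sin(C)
A = ½·a·b·sin(C) = ½·16·10·sin(45°)
sin(45°) ≈ 0.707107
A ≈ ½·160·0.707107 = 80·0.707107 ≈ 56.5685

Area = 56.57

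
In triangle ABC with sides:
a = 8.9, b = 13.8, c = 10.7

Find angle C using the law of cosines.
c² = a² + b² − 2ab·cos(C)  ⇒  cos(C) = (a² + b² − c²)/(2ab)
cos(C) = (8.9² + 13.8² − 10.7²)/(2·8.9·13.8) = (79.21 + 190.44 − 114.49)/245.64 = 155.16/245.64 ≈ 0.631656
C = arccos(0.631656) ≈ 50.8276°

C = 50.83°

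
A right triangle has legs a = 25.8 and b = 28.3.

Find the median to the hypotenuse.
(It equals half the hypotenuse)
Hypotenuse c = √(a² + b²) = √(665.64 + 800.89) = √1466.53 ≈ 38.2953
Median to hypotenuse = c/2 ≈ 38.2953/2 ≈ 19.1476

Median = 19.15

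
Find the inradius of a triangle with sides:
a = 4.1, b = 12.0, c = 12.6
r = Area/s where s is the semi-perimeter.
s = (4.1 + 12.0 + 12.6)/2 = 28.7/2 = 14.35
Area = √(s(s−a)(s−b)(s−c)) = √(14.35·10.25·2.35·1.75) ≈ √604.897 ≈ 24.5947
r ≈ 24.5947/14.35 ≈ 1.71391

r = 1.714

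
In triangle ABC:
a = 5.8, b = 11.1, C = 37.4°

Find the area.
Two sides and the included angle (SAS): A = ½·a·b·sin(C) = ½·5.8·11.1·sin(37.4°)
sin(37.4°) ≈ 0.607376
A ≈ ½·64.38·0.607376 = 32.19·0.607376 ≈ 19.5514

Area = 19.55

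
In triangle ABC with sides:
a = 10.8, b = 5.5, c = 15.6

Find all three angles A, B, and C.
Law of cosines for each angle (a² = 116.64, b² = 30.25, c² = 243.36):
cos(A) = (b² + c² − a²)/(2bc) = (30.25 + 243.36 − 116.64)/(2·5.5·15.6) = 156.97/171.6 ≈ 0.914744  ⇒  A ≈ 23.8307°
cos(B) = (a² + c² − b²)/(2ac) = (116.64 + 243.36 − 30.25)/(2·10.8·15.6) = 329.75/336.96 ≈ 0.978603  ⇒  B ≈ 11.8739°
cos(C) = (a² + b² − c²)/(2ab) = (116.64 + 30.25 − 243.36)/(2·10.8·5.5) = -96.47/118.8 ≈ -0.812037  ⇒  C ≈ 144.295°
Check: A + B + C ≈ 180°

A = 23.83°, B = 11.87°, C = 144.3°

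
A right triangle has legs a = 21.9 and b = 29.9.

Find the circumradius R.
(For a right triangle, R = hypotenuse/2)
Hypotenuse c = √(a² + b²) = √(479.61 + 894.01) = √1373.62 ≈ 37.0624
R = c/2 ≈ 37.0624/2 ≈ 18.5312

R = 18.53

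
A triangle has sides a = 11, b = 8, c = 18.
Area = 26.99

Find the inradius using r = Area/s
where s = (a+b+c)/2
s = (11 + 8 + 18)/2 = 37/2 = 18.5
r = Area/s = 26.99/18.5 ≈ 1.45892

r = 1.459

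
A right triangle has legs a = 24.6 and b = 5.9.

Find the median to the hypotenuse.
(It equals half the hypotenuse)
Hypotenuse c = √(a² + b²) = √(605.16 + 34.81) = √639.97 ≈ 25.2976
Median to hypotenuse = c/2 ≈ 25.2976/2 ≈ 12.6488

Median = 12.65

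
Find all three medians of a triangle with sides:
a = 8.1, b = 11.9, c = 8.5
Median formula: m_a = ½√(2b² + 2c² − a²) (and cyclically). a² = 65.61, b² = 141.61, c² = 72.25.
m_a = ½√(2·141.61 + 2·72.25 − 65.61) = ½√362.11 ≈ ½·19.0292 ≈ 9.51459
m_b = ½√(2·65.61 + 2·72.25 − 141.61) = ½√134.11 ≈ ½·11.5806 ≈ 5.79029
m_c = ½√(2·65.61 + 2·141.61 − 72.25) = ½√342.19 ≈ ½·18.4984 ≈ 9.24919

m_a = 9.515, m_b = 5.79, m_c = 9.249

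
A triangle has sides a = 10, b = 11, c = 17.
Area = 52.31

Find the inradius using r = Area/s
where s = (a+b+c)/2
s = (10 + 11 + 17)/2 = 38/2 = 19
r = Area/s = 52.31/19 ≈ 2.75316

r = 2.753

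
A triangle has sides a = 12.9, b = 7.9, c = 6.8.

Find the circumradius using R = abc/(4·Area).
First find the area with Heron's formula.
s = (12.9 + 7.9 + 6.8)/2 = 13.8
Area = √(s(s−a)(s−b)(s−c)) = √(13.8·0.9·5.9·7) ≈ √512.946 ≈ 22.6483
abc = 12.9·7.9·6.8 = 692.988
R = abc/(4·Area) ≈ 692.988/(4·22.6483) = 692.988/90.5932 ≈ 7.64944

R = 7.649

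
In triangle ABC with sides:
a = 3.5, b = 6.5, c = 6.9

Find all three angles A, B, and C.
Law of cosines for each angle (a² = 12.25, b² = 42.25, c² = 47.61):
cos(A) = (b² + c² − a²)/(2bc) = (42.25 + 47.61 − 12.25)/(2·6.5·6.9) = 77.61/89.7 ≈ 0.865217  ⇒  A ≈ 30.0925°
cos(B) = (a² + c² − b²)/(2ac) = (12.25 + 47.61 − 42.25)/(2·3.5·6.9) = 17.61/48.3 ≈ 0.364596  ⇒  B ≈ 68.6173°
cos(C) = (a² + b² − c²)/(2ab) = (12.25 + 42.25 − 47.61)/(2·3.5·6.5) = 6.89/45.5 ≈ 0.151429  ⇒  C ≈ 81.2903°
Check: A + B + C ≈ 180°

A = 30.09°, B = 68.62°, C = 81.29°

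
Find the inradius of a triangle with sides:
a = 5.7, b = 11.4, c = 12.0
r = Area/s where s is the semi-perimeter.
s = (5.7 + 11.4 + 12.0)/2 = 29.1/2 = 14.55
Area = √(s(s−a)(s−b)(s−c)) = √(14.55·8.85·3.15·2.55) ≈ √1034.32 ≈ 32.1609
r ≈ 32.1609/14.55 ≈ 2.21037

r = 2.21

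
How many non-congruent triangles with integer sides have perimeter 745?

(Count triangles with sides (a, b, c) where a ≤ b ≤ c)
Let a ≤ b ≤ c with a + b + c = 745. The only binding inequality is a + b > c, i.e. 745 − c > c, so c < 745/2; and c ≥ 745/3 since c is the largest side.
So 249 ≤ c ≤ 372. For each c, b runs from ⌈(745 − c)/2⌉ up to c (then a = 745 − b − c satisfies 1 ≤ a ≤ b automatically), giving c − ⌈(745 − c)/2⌉ + 1 choices.
Summing over c: 2 + 3 + 5 + 6 + … + 185 + 186  (124 terms, c = 249, …, 372) = 11656
Check (closed form: nearest integer to p²/48 for even p, (p+3)²/48 for odd p): (745+3)²/48 = 748²/48 = 559504/48 ≈ 11656.33 → 11656

11656 triangles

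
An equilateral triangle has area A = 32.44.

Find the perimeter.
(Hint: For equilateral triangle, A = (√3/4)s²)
A = (√3/4)s²  ⇒  s² = 4A/√3 = 4·32.44/√3 = 129.76/1.73205 ≈ 74.917
s ≈ √74.917 ≈ 8.65546
Perimeter = 3s ≈ 3·8.65546 ≈ 25.9664

Perimeter = 25.97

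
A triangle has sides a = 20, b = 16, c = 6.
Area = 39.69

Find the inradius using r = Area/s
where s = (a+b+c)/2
s = (20 + 16 + 6)/2 = 42/2 = 21
r = Area/s = 39.69/21 ≈ 1.89

r = 1.89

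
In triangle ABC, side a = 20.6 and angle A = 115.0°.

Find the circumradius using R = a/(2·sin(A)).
R = a/(2·sin(A)) = 20.6/(2·sin(115.0°))
sin(115.0°) ≈ 0.906308
R ≈ 20.6/(2·0.906308) = 20.6/1.81262 ≈ 11.3648

R = 11.36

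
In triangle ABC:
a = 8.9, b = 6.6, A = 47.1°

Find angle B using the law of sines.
a/sin(A) = b/sin(B)  ⇒  sin(B) = b·sin(A)/a = 6.6·sin(47.1°)/8.9
sin(47.1°) ≈ 0.732543
sin(B) ≈ 6.6·0.732543/8.9 ≈ 4.83478/8.9 ≈ 0.543234
B = arcsin(0.543234) ≈ 32.9041°
(Since b ≤ a we need B ≤ A, so the obtuse alternative 180° − 32.9041° ≈ 147.096° is rejected.)

B = 32.9°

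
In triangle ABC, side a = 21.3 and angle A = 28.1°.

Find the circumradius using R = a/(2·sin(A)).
R = a/(2·sin(A)) = 21.3/(2·sin(28.1°))
sin(28.1°) ≈ 0.471012
R ≈ 21.3/(2·0.471012) = 21.3/0.942024 ≈ 22.6109

R = 22.61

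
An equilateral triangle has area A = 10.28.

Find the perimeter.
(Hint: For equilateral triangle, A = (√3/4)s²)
A = (√3/4)s²  ⇒  s² = 4A/√3 = 4·10.28/√3 = 41.12/1.73205 ≈ 23.7406
s ≈ √23.7406 ≈ 4.87244
Perimeter = 3s ≈ 3·4.87244 ≈ 14.6173

Perimeter = 14.62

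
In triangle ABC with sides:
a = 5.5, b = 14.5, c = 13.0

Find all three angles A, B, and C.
Law of cosines for each angle (a² = 30.25, b² = 210.25, c² = 169):
cos(A) = (b² + c² − a²)/(2bc) = (210.25 + 169 − 30.25)/(2·14.5·13.0) = 349/377 ≈ 0.925729  ⇒  A ≈ 22.2214°
cos(B) = (a² + c² − b²)/(2ac) = (30.25 + 169 − 210.25)/(2·5.5·13.0) = -11/143 ≈ -0.0769231  ⇒  B ≈ 94.4117°
cos(C) = (a² + b² − c²)/(2ab) = (30.25 + 210.25 − 169)/(2·5.5·14.5) = 71.5/159.5 ≈ 0.448276  ⇒  C ≈ 63.3669°
Check: A + B + C ≈ 180°

A = 22.22°, B = 94.41°, C = 63.37°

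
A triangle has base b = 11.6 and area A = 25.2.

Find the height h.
A = ½·b·h  ⇒  h = 2A/b = 2·25.2/11.6 = 50.4/11.6 ≈ 4.34483

h = 4.345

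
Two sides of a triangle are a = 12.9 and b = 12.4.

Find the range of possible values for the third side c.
Triangle inequality: |a − b| < c < a + b
|a − b| = |12.9 − 12.4| = 0.5
a + b = 12.9 + 12.4 = 25.3

0.5 < c < 25.3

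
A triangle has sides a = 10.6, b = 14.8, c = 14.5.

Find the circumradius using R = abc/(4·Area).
First find the area with Heron's formula.
s = (10.6 + 14.8 + 14.5)/2 = 19.95
Area = √(s(s−a)(s−b)(s−c)) = √(19.95·9.35·5.15·5.45) ≈ √5235.5 ≈ 72.3568
abc = 10.6·14.8·14.5 = 2274.76
R = abc/(4·Area) ≈ 2274.76/(4·72.3568) = 2274.76/289.427 ≈ 7.85953

R = 7.86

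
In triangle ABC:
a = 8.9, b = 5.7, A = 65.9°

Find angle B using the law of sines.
a/sin(A) = b/sin(B)  ⇒  sin(B) = b·sin(A)/a = 5.7·sin(65.9°)/8.9
sin(65.9°) ≈ 0.912834
sin(B) ≈ 5.7·0.912834/8.9 ≈ 5.20315/8.9 ≈ 0.584624
B = arcsin(0.584624) ≈ 35.7764°
(Since b ≤ a we need B ≤ A, so the obtuse alternative 180° − 35.7764° ≈ 144.224° is rejected.)

B = 35.78°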